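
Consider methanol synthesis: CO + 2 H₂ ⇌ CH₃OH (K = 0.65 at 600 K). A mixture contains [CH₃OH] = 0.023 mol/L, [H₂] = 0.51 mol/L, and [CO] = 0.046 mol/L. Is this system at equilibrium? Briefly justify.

no; Q > K, reaction proceeds in reverse

Q = [CH₃OH] / ([CO]·[H₂]²) = (0.023) / ((0.046)·(0.51)²) = 1.9
Q = 1.9 > K = 0.65: net reverse reaction.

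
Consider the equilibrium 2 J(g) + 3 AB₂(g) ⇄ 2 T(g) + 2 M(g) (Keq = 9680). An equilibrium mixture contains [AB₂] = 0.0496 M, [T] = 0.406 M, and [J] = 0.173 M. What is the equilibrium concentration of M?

[M] = 0.463 M

At equilibrium, Keq = [T]²·[M]² / ([J]²·[AB₂]³) = 9680.
(0.406)²·([M])² / ((0.173)²·(0.0496)³) = 9680
[M]² = 0.214 ⇒ [M] = 0.463 M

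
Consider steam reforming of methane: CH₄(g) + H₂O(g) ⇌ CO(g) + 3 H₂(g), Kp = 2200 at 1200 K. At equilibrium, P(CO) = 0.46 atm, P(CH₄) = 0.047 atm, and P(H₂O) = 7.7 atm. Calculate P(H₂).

At equilibrium, Kp = P(CO)·P(H₂)³ / (P(CH₄)·P(H₂O)) = 2200.
(0.46)·(P(H₂))³ / ((0.047)·(7.7)) = 2200
P(H₂)³ = 1730 ⇒ P(H₂) = 12 atm

P(H₂) = 12 atm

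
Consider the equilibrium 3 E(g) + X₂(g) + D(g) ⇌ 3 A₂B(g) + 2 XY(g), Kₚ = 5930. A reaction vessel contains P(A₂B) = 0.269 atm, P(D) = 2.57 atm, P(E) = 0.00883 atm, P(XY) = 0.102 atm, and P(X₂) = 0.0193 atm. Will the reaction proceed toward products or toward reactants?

Qₚ = P(A₂B)³·P(XY)² / (P(E)³·P(X₂)·P(D)) = (0.269)³·(0.102)² / ((0.00883)³·(0.0193)·(2.57)) = 5930
Qₚ = 5930 = Kₚ, so the system is already at equilibrium.

at equilibrium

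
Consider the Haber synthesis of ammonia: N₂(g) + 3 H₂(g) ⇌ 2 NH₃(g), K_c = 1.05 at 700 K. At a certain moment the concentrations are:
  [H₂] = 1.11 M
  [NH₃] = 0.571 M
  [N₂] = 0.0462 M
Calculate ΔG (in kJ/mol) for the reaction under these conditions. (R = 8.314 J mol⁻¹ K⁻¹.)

ΔG = 9.27 kJ/mol

Q_c = [NH₃]² / ([N₂]·[H₂]³) = (0.571)² / ((0.0462)·(1.11)³) = 5.16
ΔG = RT ln(Q_c/K_c) = (8.314 J mol⁻¹ K⁻¹)(700 K) × ln(5.16/1.05)
   = (5.820 kJ/mol)(1.592) = 9.27 kJ/mol
ΔG > 0, so the forward reaction is non-spontaneous (proceeds in reverse).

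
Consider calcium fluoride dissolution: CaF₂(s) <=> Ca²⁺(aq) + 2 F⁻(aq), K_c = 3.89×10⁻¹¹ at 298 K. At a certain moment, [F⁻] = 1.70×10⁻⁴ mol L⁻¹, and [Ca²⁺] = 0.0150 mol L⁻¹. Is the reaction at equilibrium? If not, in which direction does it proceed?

(CaF₂ is a pure solid — omitted from Q_c.)
Q_c = [Ca²⁺]·[F⁻]² = (0.0150)·(1.70×10⁻⁴)² = 4.33×10⁻¹⁰
Q_c = 4.33×10⁻¹⁰ > K_c = 3.89×10⁻¹¹, so the reverse reaction proceeds.

reverse (toward reactants)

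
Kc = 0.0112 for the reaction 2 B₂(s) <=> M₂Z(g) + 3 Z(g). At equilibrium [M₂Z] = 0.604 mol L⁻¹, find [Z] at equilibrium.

[Z] = 0.265 mol L⁻¹

(B₂ is a pure solid — omitted from Kc.)
At equilibrium, Kc = [M₂Z]·[Z]³ = 0.0112.
(0.604)·([Z])³ = 0.0112
[Z]³ = 0.0185 ⇒ [Z] = 0.265 mol L⁻¹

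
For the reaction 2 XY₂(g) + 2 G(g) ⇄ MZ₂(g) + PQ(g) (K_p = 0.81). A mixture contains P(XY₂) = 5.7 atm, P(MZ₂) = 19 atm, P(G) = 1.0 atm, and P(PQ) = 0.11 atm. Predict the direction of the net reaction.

in the forward direction

Q_p = P(MZ₂)·P(PQ) / (P(XY₂)²·P(G)²) = (19)·(0.11) / ((5.7)²·(1.0)²) = 0.064
Q_p = 0.064 < K_p = 0.81, so the forward reaction proceeds.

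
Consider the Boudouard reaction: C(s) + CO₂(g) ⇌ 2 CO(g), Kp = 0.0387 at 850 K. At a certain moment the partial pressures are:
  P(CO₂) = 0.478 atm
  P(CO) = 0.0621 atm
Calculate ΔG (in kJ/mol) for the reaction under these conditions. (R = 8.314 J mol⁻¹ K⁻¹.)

(C is a pure solid — omitted from Qp.)
Qp = P(CO)² / P(CO₂) = (0.0621)² / (0.478) = 0.00807
ΔG = RT ln(Qp/Kp) = (8.314 J mol⁻¹ K⁻¹)(850 K) × ln(0.00807/0.0387)
   = (7.067 kJ/mol)(-1.568) = -11.1 kJ/mol
ΔG < 0, so the forward reaction is spontaneous (proceeds forward).

ΔG = -11.1 kJ/mol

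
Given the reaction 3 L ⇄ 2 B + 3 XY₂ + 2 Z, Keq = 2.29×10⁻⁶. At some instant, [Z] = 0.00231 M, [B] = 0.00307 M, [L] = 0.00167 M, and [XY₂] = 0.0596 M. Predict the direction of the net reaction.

Q = [B]²·[XY₂]³·[Z]² / [L]³ = (0.00307)²·(0.0596)³·(0.00231)² / (0.00167)³ = 2.29×10⁻⁶
Q = 2.29×10⁻⁶ = Keq, so the system is already at equilibrium.

neither direction; the system is at equilibrium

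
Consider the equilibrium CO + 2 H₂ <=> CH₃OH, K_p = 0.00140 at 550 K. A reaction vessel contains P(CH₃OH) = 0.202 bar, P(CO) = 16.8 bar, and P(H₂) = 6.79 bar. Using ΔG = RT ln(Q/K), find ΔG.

ΔG = -7.68 kJ/mol

Q_p = P(CH₃OH) / (P(CO)·P(H₂)²) = (0.202) / ((16.8)·(6.79)²) = 2.61×10⁻⁴
ΔG = RT ln(Q_p/K_p) = (8.314 J mol⁻¹ K⁻¹)(550 K) × ln(2.61×10⁻⁴/0.00140)
   = (4.573 kJ/mol)(-1.680) = -7.68 kJ/mol
ΔG < 0, so the forward reaction is spontaneous (proceeds forward).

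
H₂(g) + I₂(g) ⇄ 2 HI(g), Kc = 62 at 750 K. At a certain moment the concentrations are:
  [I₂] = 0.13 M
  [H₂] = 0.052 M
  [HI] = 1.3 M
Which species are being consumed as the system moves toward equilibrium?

Qc = [HI]² / ([H₂]·[I₂]) = (1.3)² / ((0.052)·(0.13)) = 250
Qc = 250 > Kc = 62: net reverse reaction.

HI (products)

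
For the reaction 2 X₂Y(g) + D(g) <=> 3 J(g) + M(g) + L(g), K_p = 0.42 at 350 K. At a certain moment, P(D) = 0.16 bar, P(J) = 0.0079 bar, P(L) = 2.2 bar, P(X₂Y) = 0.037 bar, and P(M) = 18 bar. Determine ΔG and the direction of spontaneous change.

Q_p = P(J)³·P(M)·P(L) / (P(X₂Y)²·P(D)) = (0.0079)³·(18)·(2.2) / ((0.037)²·(0.16)) = 0.0891
ΔG = RT ln(Q_p/K_p) = (8.314 J mol⁻¹ K⁻¹)(350 K) × ln(0.0891/0.42)
   = (2.910 kJ/mol)(-1.550) = -4.51 kJ/mol
ΔG < 0, so the forward reaction is spontaneous (proceeds forward).

ΔG = -4.51 kJ/mol; the forward reaction is spontaneous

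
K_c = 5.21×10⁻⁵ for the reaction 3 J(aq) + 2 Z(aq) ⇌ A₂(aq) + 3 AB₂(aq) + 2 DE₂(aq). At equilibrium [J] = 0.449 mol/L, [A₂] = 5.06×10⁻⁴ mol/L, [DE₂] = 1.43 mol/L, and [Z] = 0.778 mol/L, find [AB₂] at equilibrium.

At equilibrium, K_c = [A₂]·[AB₂]³·[DE₂]² / ([J]³·[Z]²) = 5.21×10⁻⁵.
(5.06×10⁻⁴)·([AB₂])³·(1.43)² / ((0.449)³·(0.778)²) = 5.21×10⁻⁵
[AB₂]³ = 0.00276 ⇒ [AB₂] = 0.140 mol/L

[AB₂] = 0.140 mol/L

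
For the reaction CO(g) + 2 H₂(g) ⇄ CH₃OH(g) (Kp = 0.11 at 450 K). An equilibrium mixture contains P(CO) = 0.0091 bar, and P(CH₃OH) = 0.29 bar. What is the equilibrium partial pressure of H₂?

P(H₂) = 17 bar

At equilibrium, Kp = P(CH₃OH) / (P(CO)·P(H₂)²) = 0.11.
(0.29) / ((0.0091)·(P(H₂))²) = 0.11
P(H₂)² = 290 ⇒ P(H₂) = 17 bar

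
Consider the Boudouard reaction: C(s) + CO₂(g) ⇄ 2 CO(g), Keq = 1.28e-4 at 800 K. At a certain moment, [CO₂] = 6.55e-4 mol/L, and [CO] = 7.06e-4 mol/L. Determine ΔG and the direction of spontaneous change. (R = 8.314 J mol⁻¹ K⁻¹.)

ΔG = 11.9 kJ/mol; the forward reaction is non-spontaneous

(C is a pure solid — omitted from Q.)
Q = [CO]² / [CO₂] = (7.06e-4)² / (6.55e-4) = 7.61e-4
ΔG = RT ln(Q/Keq) = (8.314 J mol⁻¹ K⁻¹)(800 K) × ln(7.61e-4/1.28e-4)
   = (6.651 kJ/mol)(1.783) = 11.9 kJ/mol
ΔG > 0, so the forward reaction is non-spontaneous (proceeds in reverse).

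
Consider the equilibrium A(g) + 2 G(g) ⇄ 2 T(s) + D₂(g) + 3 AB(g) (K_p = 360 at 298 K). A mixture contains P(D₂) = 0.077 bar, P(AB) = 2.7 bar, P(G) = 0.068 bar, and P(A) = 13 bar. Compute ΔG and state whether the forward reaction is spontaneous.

(T is a pure solid — omitted from Q_p.)
Q_p = P(D₂)·P(AB)³ / (P(A)·P(G)²) = (0.077)·(2.7)³ / ((13)·(0.068)²) = 25.2
ΔG = RT ln(Q_p/K_p) = (8.314 J mol⁻¹ K⁻¹)(298 K) × ln(25.2/360)
   = (2.478 kJ/mol)(-2.659) = -6.59 kJ/mol
ΔG < 0, so the forward reaction is spontaneous (proceeds forward).

ΔG = -6.59 kJ/mol; the forward reaction is spontaneous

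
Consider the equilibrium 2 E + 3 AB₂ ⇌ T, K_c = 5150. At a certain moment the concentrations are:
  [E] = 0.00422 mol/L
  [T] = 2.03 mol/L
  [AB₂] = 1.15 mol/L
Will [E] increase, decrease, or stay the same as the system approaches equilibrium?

Q_c = [T] / ([E]²·[AB₂]³) = (2.03) / ((0.00422)²·(1.15)³) = 75000
Q_c = 75000 > K_c = 5150: net reverse reaction.
E is a reactant, so it increases.

increase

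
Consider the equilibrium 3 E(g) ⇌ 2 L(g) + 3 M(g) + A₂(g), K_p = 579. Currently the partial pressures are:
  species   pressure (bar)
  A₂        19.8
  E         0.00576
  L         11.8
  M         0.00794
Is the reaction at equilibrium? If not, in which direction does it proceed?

to the left

Q_p = P(L)²·P(M)³·P(A₂) / P(E)³ = (11.8)²·(0.00794)³·(19.8) / (0.00576)³ = 7220
Q_p = 7220 > K_p = 579, so the reverse reaction proceeds.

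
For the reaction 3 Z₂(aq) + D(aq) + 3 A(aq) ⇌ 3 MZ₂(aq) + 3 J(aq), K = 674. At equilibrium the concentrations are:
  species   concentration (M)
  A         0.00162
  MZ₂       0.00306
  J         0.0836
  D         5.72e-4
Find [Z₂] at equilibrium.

At equilibrium, K = [MZ₂]³·[J]³ / ([Z₂]³·[D]·[A]³) = 674.
(0.00306)³·(0.0836)³ / (([Z₂])³·(5.72e-4)·(0.00162)³) = 674
[Z₂]³ = 0.0102 ⇒ [Z₂] = 0.217 M

[Z₂] = 0.217 M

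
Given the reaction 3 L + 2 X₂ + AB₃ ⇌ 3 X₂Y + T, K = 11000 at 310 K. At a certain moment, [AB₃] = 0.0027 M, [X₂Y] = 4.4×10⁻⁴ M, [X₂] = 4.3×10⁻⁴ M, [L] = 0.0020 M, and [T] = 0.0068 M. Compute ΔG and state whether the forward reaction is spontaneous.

ΔG = 6.65 kJ/mol; the forward reaction is non-spontaneous

Q = [X₂Y]³·[T] / ([L]³·[X₂]²·[AB₃]) = (4.4×10⁻⁴)³·(0.0068) / ((0.0020)³·(4.3×10⁻⁴)²·(0.0027)) = 1.45×10⁵
ΔG = RT ln(Q/K) = (8.314 J mol⁻¹ K⁻¹)(310 K) × ln(1.45×10⁵/11000)
   = (2.577 kJ/mol)(2.579) = 6.65 kJ/mol
ΔG > 0, so the forward reaction is non-spontaneous (proceeds in reverse).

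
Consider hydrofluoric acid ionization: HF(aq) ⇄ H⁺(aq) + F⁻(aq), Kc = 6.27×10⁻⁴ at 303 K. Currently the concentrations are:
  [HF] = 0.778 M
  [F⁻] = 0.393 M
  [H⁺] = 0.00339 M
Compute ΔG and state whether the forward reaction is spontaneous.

Qc = [H⁺]·[F⁻] / [HF] = (0.00339)·(0.393) / (0.778) = 0.00171
ΔG = RT ln(Qc/Kc) = (8.314 J mol⁻¹ K⁻¹)(303 K) × ln(0.00171/6.27×10⁻⁴)
   = (2.519 kJ/mol)(1.003) = 2.53 kJ/mol
ΔG > 0, so the forward reaction is non-spontaneous (proceeds in reverse).

ΔG = 2.53 kJ/mol; the forward reaction is non-spontaneous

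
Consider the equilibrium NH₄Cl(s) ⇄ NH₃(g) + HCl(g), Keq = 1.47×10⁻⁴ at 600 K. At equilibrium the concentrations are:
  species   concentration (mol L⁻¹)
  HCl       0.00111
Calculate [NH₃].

(NH₄Cl is a pure solid — omitted from Keq.)
At equilibrium, Keq = [NH₃]·[HCl] = 1.47×10⁻⁴.
([NH₃])·(0.00111) = 1.47×10⁻⁴
[NH₃] = 0.132 mol L⁻¹

[NH₃] = 0.132 mol L⁻¹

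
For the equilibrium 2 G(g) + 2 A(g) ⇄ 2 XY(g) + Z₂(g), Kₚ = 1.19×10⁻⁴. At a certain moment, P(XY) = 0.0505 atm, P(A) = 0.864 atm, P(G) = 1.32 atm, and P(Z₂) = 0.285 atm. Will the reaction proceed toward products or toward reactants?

toward reactants

Qₚ = P(XY)²·P(Z₂) / (P(G)²·P(A)²) = (0.0505)²·(0.285) / ((1.32)²·(0.864)²) = 5.59×10⁻⁴
Qₚ = 5.59×10⁻⁴ > Kₚ = 1.19×10⁻⁴, so the reverse reaction proceeds.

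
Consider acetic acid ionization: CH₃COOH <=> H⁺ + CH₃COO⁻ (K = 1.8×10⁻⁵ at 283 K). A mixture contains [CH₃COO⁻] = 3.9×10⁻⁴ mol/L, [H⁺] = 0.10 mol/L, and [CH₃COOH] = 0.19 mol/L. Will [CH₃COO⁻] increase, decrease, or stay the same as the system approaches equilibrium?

Q = [H⁺]·[CH₃COO⁻] / [CH₃COOH] = (0.10)·(3.9×10⁻⁴) / (0.19) = 2.1×10⁻⁴
Q = 2.1×10⁻⁴ > K = 1.8×10⁻⁵: net reverse reaction.
CH₃COO⁻ is a product, so it decreases.

decrease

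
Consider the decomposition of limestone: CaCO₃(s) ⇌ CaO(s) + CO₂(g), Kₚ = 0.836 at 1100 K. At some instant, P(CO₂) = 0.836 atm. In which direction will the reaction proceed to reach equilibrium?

neither direction; the system is at equilibrium

(CaCO₃, CaO are pure solids — omitted from Qₚ.)
Qₚ = P(CO₂) = 0.836
Qₚ = 0.836 = Kₚ, so the system is already at equilibrium.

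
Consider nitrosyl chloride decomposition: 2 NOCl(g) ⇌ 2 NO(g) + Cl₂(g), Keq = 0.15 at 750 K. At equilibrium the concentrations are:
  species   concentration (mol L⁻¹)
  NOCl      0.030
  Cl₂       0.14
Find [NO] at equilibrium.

[NO] = 0.031 mol L⁻¹

At equilibrium, Keq = [NO]²·[Cl₂] / [NOCl]² = 0.15.
([NO])²·(0.14) / (0.030)² = 0.15
[NO]² = 9.64×10⁻⁴ ⇒ [NO] = 0.031 mol L⁻¹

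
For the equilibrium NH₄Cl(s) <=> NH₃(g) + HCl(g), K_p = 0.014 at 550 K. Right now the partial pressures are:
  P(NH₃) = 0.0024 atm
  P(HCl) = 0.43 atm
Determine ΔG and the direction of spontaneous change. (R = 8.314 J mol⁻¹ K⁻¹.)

(NH₄Cl is a pure solid — omitted from Q_p.)
Q_p = P(NH₃)·P(HCl) = (0.0024)·(0.43) = 0.00103
ΔG = RT ln(Q_p/K_p) = (8.314 J mol⁻¹ K⁻¹)(550 K) × ln(0.00103/0.014)
   = (4.573 kJ/mol)(-2.609) = -11.9 kJ/mol
ΔG < 0, so the forward reaction is spontaneous (proceeds forward).

ΔG = -11.9 kJ/mol; the forward reaction is spontaneous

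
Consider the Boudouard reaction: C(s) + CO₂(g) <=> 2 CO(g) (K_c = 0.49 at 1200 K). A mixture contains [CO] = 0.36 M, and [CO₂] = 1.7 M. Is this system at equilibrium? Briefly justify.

(C is a pure solid — omitted from Q_c.)
Q_c = [CO]² / [CO₂] = (0.36)² / (1.7) = 0.076
Q_c = 0.076 < K_c = 0.49: net forward reaction.

no; Q < K, reaction proceeds forward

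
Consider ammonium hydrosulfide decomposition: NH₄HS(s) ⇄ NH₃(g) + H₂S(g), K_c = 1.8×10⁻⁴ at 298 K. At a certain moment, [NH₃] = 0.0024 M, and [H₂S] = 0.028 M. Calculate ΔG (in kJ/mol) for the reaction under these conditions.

ΔG = -2.44 kJ/mol

(NH₄HS is a pure solid — omitted from Q_c.)
Q_c = [NH₃]·[H₂S] = (0.0024)·(0.028) = 6.72×10⁻⁵
ΔG = RT ln(Q_c/K_c) = (8.314 J mol⁻¹ K⁻¹)(298 K) × ln(6.72×10⁻⁵/1.8×10⁻⁴)
   = (2.478 kJ/mol)(-0.9853) = -2.44 kJ/mol
ΔG < 0, so the forward reaction is spontaneous (proceeds forward).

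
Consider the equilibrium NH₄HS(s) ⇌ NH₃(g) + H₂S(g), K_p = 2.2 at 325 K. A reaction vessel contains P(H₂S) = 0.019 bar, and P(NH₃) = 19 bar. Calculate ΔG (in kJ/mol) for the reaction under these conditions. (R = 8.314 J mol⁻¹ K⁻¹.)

(NH₄HS is a pure solid — omitted from Q_p.)
Q_p = P(NH₃)·P(H₂S) = (19)·(0.019) = 0.361
ΔG = RT ln(Q_p/K_p) = (8.314 J mol⁻¹ K⁻¹)(325 K) × ln(0.361/2.2)
   = (2.702 kJ/mol)(-1.807) = -4.88 kJ/mol
ΔG < 0, so the forward reaction is spontaneous (proceeds forward).

ΔG = -4.88 kJ/mol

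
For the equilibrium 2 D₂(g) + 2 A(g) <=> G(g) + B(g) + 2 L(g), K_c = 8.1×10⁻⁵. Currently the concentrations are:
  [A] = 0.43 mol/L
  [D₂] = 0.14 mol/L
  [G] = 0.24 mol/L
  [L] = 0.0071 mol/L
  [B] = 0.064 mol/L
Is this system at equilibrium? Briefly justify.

Q_c = [G]·[B]·[L]² / ([D₂]²·[A]²) = (0.24)·(0.064)·(0.0071)² / ((0.14)²·(0.43)²) = 2.1×10⁻⁴
Q_c = 2.1×10⁻⁴ > K_c = 8.1×10⁻⁵: net reverse reaction.

no; Q > K, reaction proceeds in reverse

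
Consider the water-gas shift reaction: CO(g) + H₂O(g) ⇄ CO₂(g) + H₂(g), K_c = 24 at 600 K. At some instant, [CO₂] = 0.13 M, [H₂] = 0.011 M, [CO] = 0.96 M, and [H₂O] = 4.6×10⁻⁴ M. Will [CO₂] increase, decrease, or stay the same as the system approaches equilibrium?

increase

Q_c = [CO₂]·[H₂] / ([CO]·[H₂O]) = (0.13)·(0.011) / ((0.96)·(4.6×10⁻⁴)) = 3.2
Q_c = 3.2 < K_c = 24: net forward reaction.
CO₂ is a product, so it increases.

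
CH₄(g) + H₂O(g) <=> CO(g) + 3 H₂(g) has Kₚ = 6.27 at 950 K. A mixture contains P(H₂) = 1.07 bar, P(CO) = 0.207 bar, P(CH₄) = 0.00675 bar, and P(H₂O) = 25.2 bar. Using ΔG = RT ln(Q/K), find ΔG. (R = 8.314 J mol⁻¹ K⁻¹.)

Qₚ = P(CO)·P(H₂)³ / (P(CH₄)·P(H₂O)) = (0.207)·(1.07)³ / ((0.00675)·(25.2)) = 1.49
ΔG = RT ln(Qₚ/Kₚ) = (8.314 J mol⁻¹ K⁻¹)(950 K) × ln(1.49/6.27)
   = (7.898 kJ/mol)(-1.437) = -11.3 kJ/mol
ΔG < 0, so the forward reaction is spontaneous (proceeds forward).

ΔG = -11.3 kJ/mol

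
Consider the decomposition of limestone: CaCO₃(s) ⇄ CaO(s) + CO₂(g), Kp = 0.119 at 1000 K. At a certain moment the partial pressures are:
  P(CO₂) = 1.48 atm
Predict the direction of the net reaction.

(CaCO₃, CaO are pure solids — omitted from Qp.)
Qp = P(CO₂) = 1.48
Qp = 1.48 > Kp = 0.119, so the reverse reaction proceeds.

toward reactants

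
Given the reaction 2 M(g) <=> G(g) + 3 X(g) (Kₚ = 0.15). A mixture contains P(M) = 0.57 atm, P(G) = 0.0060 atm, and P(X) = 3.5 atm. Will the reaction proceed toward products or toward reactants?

in the reverse direction

Qₚ = P(G)·P(X)³ / P(M)² = (0.0060)·(3.5)³ / (0.57)² = 0.79
Qₚ = 0.79 > Kₚ = 0.15, so the reverse reaction proceeds.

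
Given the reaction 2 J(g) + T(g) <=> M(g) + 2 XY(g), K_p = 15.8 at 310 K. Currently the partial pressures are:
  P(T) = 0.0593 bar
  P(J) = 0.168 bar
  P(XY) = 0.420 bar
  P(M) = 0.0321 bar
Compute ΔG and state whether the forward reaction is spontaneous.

Q_p = P(M)·P(XY)² / (P(J)²·P(T)) = (0.0321)·(0.420)² / ((0.168)²·(0.0593)) = 3.38
ΔG = RT ln(Q_p/K_p) = (8.314 J mol⁻¹ K⁻¹)(310 K) × ln(3.38/15.8)
   = (2.577 kJ/mol)(-1.542) = -3.97 kJ/mol
ΔG < 0, so the forward reaction is spontaneous (proceeds forward).

ΔG = -3.97 kJ/mol; the forward reaction is spontaneous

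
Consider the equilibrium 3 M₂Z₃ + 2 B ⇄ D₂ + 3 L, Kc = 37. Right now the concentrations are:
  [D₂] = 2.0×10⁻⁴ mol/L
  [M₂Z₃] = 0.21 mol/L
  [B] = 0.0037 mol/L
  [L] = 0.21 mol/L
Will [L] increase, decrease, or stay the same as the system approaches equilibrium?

Qc = [D₂]·[L]³ / ([M₂Z₃]³·[B]²) = (2.0×10⁻⁴)·(0.21)³ / ((0.21)³·(0.0037)²) = 15
Qc = 15 < Kc = 37: net forward reaction.
L is a product, so it increases.

increase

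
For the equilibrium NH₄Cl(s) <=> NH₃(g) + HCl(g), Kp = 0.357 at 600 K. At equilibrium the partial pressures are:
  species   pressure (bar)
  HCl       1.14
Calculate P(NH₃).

P(NH₃) = 0.313 bar

(NH₄Cl is a pure solid — omitted from Kp.)
At equilibrium, Kp = P(NH₃)·P(HCl) = 0.357.
(P(NH₃))·(1.14) = 0.357
P(NH₃) = 0.313 bar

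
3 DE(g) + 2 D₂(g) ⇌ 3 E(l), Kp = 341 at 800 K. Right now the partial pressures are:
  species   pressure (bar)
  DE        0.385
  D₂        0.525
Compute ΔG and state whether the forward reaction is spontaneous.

(E is a pure liquid — omitted from Qp.)
Qp = 1 / (P(DE)³·P(D₂)²) = 1 / ((0.385)³·(0.525)²) = 63.6
ΔG = RT ln(Qp/Kp) = (8.314 J mol⁻¹ K⁻¹)(800 K) × ln(63.6/341)
   = (6.651 kJ/mol)(-1.679) = -11.2 kJ/mol
ΔG < 0, so the forward reaction is spontaneous (proceeds forward).

ΔG = -11.2 kJ/mol; the forward reaction is spontaneous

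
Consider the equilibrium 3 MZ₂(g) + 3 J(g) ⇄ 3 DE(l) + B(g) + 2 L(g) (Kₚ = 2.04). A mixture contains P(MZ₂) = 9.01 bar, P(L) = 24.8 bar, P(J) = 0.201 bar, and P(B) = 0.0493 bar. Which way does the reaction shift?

toward reactants

(DE is a pure liquid — omitted from Qₚ.)
Qₚ = P(B)·P(L)² / (P(MZ₂)³·P(J)³) = (0.0493)·(24.8)² / ((9.01)³·(0.201)³) = 5.10
Qₚ = 5.10 > Kₚ = 2.04, so the reverse reaction proceeds.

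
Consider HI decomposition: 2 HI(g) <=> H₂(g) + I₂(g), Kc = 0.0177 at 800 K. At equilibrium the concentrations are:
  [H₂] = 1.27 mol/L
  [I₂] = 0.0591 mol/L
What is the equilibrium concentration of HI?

[HI] = 2.06 mol/L

At equilibrium, Kc = [H₂]·[I₂] / [HI]² = 0.0177.
(1.27)·(0.0591) / ([HI])² = 0.0177
[HI]² = 4.24 ⇒ [HI] = 2.06 mol/L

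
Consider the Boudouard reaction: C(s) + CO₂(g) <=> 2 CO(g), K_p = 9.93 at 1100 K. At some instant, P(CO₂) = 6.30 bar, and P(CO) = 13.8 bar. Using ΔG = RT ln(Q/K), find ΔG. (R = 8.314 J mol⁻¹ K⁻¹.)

(C is a pure solid — omitted from Q_p.)
Q_p = P(CO)² / P(CO₂) = (13.8)² / (6.30) = 30.2
ΔG = RT ln(Q_p/K_p) = (8.314 J mol⁻¹ K⁻¹)(1100 K) × ln(30.2/9.93)
   = (9.145 kJ/mol)(1.112) = 10.2 kJ/mol
ΔG > 0, so the forward reaction is non-spontaneous (proceeds in reverse).

ΔG = 10.2 kJ/mol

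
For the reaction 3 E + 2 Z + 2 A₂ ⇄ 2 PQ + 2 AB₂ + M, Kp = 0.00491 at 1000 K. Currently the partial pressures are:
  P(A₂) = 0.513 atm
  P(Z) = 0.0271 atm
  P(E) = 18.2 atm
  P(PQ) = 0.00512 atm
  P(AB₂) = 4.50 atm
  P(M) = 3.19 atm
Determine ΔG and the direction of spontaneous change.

ΔG = -10.1 kJ/mol; the forward reaction is spontaneous

Qp = P(PQ)²·P(AB₂)²·P(M) / (P(E)³·P(Z)²·P(A₂)²) = (0.00512)²·(4.50)²·(3.19) / ((18.2)³·(0.0271)²·(0.513)²) = 0.00145
ΔG = RT ln(Qp/Kp) = (8.314 J mol⁻¹ K⁻¹)(1000 K) × ln(0.00145/0.00491)
   = (8.314 kJ/mol)(-1.220) = -10.1 kJ/mol
ΔG < 0, so the forward reaction is spontaneous (proceeds forward).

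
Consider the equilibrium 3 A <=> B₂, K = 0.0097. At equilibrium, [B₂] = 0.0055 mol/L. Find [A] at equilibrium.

At equilibrium, K = [B₂] / [A]³ = 0.0097.
(0.0055) / ([A])³ = 0.0097
[A]³ = 0.567 ⇒ [A] = 0.83 mol/L

[A] = 0.83 mol/L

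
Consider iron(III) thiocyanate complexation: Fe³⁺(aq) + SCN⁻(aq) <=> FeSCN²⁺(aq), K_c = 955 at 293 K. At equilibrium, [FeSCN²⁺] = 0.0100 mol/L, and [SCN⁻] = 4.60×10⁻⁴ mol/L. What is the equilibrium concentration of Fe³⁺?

At equilibrium, K_c = [FeSCN²⁺] / ([Fe³⁺]·[SCN⁻]) = 955.
(0.0100) / (([Fe³⁺])·(4.60×10⁻⁴)) = 955
[Fe³⁺] = 0.0228 mol/L

[Fe³⁺] = 0.0228 mol/L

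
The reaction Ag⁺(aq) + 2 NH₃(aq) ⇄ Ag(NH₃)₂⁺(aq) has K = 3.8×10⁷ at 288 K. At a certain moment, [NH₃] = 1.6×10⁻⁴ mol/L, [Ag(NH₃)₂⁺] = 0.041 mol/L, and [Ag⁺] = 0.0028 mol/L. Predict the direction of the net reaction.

Q = [Ag(NH₃)₂⁺] / ([Ag⁺]·[NH₃]²) = (0.041) / ((0.0028)·(1.6×10⁻⁴)²) = 5.7×10⁸
Q = 5.7×10⁸ > K = 3.8×10⁷, so the reverse reaction proceeds.

to the left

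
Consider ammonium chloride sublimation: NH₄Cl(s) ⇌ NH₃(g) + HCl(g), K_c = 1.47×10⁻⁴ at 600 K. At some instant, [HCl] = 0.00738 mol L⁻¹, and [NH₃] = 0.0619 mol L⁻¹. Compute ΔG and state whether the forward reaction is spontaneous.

ΔG = 5.66 kJ/mol; the forward reaction is non-spontaneous

(NH₄Cl is a pure solid — omitted from Q_c.)
Q_c = [NH₃]·[HCl] = (0.0619)·(0.00738) = 4.57×10⁻⁴
ΔG = RT ln(Q_c/K_c) = (8.314 J mol⁻¹ K⁻¹)(600 K) × ln(4.57×10⁻⁴/1.47×10⁻⁴)
   = (4.988 kJ/mol)(1.134) = 5.66 kJ/mol
ΔG > 0, so the forward reaction is non-spontaneous (proceeds in reverse).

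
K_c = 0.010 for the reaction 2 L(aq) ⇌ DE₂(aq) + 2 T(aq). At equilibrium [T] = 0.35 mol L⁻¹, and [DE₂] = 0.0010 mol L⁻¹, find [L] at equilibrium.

[L] = 0.11 mol L⁻¹

At equilibrium, K_c = [DE₂]·[T]² / [L]² = 0.010.
(0.0010)·(0.35)² / ([L])² = 0.010
[L]² = 0.0123 ⇒ [L] = 0.11 mol L⁻¹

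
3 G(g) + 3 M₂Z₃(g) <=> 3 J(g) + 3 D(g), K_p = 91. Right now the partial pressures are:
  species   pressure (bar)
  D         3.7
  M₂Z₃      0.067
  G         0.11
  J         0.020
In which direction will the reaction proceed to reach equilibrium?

toward reactants

Q_p = P(J)³·P(D)³ / (P(G)³·P(M₂Z₃)³) = (0.020)³·(3.7)³ / ((0.11)³·(0.067)³) = 1000
Q_p = 1000 > K_p = 91, so the reverse reaction proceeds.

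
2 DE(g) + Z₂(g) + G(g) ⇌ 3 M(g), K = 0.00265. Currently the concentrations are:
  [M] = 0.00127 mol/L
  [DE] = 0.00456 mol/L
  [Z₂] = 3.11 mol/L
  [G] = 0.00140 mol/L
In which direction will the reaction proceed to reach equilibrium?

toward reactants

Q = [M]³ / ([DE]²·[Z₂]·[G]) = (0.00127)³ / ((0.00456)²·(3.11)·(0.00140)) = 0.0226
Q = 0.0226 > K = 0.00265, so the reverse reaction proceeds.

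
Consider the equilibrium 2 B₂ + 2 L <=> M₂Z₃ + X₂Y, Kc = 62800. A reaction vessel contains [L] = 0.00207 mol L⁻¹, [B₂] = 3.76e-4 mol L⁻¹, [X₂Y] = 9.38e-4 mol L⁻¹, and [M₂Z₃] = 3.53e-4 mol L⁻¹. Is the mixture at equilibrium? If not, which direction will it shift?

no; Q > K, reaction proceeds in reverse

Qc = [M₂Z₃]·[X₂Y] / ([B₂]²·[L]²) = (3.53e-4)·(9.38e-4) / ((3.76e-4)²·(0.00207)²) = 5.47e5
Qc = 5.47e5 > Kc = 62800: net reverse reaction.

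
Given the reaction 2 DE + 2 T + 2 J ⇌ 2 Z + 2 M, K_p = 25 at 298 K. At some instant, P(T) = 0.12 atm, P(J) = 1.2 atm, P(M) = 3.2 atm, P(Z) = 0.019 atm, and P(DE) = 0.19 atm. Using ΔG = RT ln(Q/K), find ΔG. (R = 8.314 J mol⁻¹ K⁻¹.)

Q_p = P(Z)²·P(M)² / (P(DE)²·P(T)²·P(J)²) = (0.019)²·(3.2)² / ((0.19)²·(0.12)²·(1.2)²) = 4.94
ΔG = RT ln(Q_p/K_p) = (8.314 J mol⁻¹ K⁻¹)(298 K) × ln(4.94/25)
   = (2.478 kJ/mol)(-1.622) = -4.02 kJ/mol
ΔG < 0, so the forward reaction is spontaneous (proceeds forward).

ΔG = -4.02 kJ/mol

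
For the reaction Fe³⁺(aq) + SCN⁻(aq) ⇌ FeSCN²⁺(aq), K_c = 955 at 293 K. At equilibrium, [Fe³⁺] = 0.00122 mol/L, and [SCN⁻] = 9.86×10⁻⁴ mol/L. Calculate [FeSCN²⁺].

[FeSCN²⁺] = 0.00115 mol/L

At equilibrium, K_c = [FeSCN²⁺] / ([Fe³⁺]·[SCN⁻]) = 955.
([FeSCN²⁺]) / ((0.00122)·(9.86×10⁻⁴)) = 955
[FeSCN²⁺] = 0.00115 mol/L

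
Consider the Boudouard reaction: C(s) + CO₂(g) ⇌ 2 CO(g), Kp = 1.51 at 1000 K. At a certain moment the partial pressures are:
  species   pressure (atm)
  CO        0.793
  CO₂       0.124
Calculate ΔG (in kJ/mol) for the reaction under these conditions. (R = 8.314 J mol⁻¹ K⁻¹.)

(C is a pure solid — omitted from Qp.)
Qp = P(CO)² / P(CO₂) = (0.793)² / (0.124) = 5.07
ΔG = RT ln(Qp/Kp) = (8.314 J mol⁻¹ K⁻¹)(1000 K) × ln(5.07/1.51)
   = (8.314 kJ/mol)(1.211) = 10.1 kJ/mol
ΔG > 0, so the forward reaction is non-spontaneous (proceeds in reverse).

ΔG = 10.1 kJ/mol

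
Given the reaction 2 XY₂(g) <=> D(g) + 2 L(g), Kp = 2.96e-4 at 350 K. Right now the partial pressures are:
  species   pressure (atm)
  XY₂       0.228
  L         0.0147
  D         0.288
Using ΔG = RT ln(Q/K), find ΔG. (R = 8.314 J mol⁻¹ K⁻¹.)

Qp = P(D)·P(L)² / P(XY₂)² = (0.288)·(0.0147)² / (0.228)² = 0.00120
ΔG = RT ln(Qp/Kp) = (8.314 J mol⁻¹ K⁻¹)(350 K) × ln(0.00120/2.96e-4)
   = (2.910 kJ/mol)(1.400) = 4.07 kJ/mol
ΔG > 0, so the forward reaction is non-spontaneous (proceeds in reverse).

ΔG = 4.07 kJ/mol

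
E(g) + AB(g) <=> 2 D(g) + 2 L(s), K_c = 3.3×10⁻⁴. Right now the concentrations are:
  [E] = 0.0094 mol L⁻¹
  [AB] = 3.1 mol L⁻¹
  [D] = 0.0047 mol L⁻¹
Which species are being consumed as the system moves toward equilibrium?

D, L (products)

(L is a pure solid — omitted from Q_c.)
Q_c = [D]² / ([E]·[AB]) = (0.0047)² / ((0.0094)·(3.1)) = 7.6×10⁻⁴
Q_c = 7.6×10⁻⁴ > K_c = 3.3×10⁻⁴: net reverse reaction.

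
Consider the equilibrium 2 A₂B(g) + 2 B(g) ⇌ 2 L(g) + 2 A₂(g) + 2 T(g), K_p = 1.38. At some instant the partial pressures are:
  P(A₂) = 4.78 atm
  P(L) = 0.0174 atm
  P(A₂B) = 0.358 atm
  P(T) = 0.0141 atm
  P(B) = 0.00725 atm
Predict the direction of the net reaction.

in the forward direction

Q_p = P(L)²·P(A₂)²·P(T)² / (P(A₂B)²·P(B)²) = (0.0174)²·(4.78)²·(0.0141)² / ((0.358)²·(0.00725)²) = 0.204
Q_p = 0.204 < K_p = 1.38, so the forward reaction proceeds.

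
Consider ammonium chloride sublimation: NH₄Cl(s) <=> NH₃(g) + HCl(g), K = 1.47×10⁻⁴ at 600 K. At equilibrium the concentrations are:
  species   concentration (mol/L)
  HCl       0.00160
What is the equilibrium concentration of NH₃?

(NH₄Cl is a pure solid — omitted from K.)
At equilibrium, K = [NH₃]·[HCl] = 1.47×10⁻⁴.
([NH₃])·(0.00160) = 1.47×10⁻⁴
[NH₃] = 0.0919 mol/L

[NH₃] = 0.0919 mol/L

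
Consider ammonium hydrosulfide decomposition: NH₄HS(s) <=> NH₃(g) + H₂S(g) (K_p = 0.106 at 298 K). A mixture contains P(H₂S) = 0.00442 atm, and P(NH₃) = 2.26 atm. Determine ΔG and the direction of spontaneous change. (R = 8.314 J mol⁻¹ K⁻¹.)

ΔG = -5.85 kJ/mol; the forward reaction is spontaneous

(NH₄HS is a pure solid — omitted from Q_p.)
Q_p = P(NH₃)·P(H₂S) = (2.26)·(0.00442) = 0.00999
ΔG = RT ln(Q_p/K_p) = (8.314 J mol⁻¹ K⁻¹)(298 K) × ln(0.00999/0.106)
   = (2.478 kJ/mol)(-2.362) = -5.85 kJ/mol
ΔG < 0, so the forward reaction is spontaneous (proceeds forward).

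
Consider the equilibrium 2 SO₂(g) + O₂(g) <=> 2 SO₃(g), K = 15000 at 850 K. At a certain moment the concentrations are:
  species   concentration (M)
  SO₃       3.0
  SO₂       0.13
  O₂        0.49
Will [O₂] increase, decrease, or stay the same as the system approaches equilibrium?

Q = [SO₃]² / ([SO₂]²·[O₂]) = (3.0)² / ((0.13)²·(0.49)) = 1100
Q = 1100 < K = 15000: net forward reaction.
O₂ is a reactant, so it decreases.

decrease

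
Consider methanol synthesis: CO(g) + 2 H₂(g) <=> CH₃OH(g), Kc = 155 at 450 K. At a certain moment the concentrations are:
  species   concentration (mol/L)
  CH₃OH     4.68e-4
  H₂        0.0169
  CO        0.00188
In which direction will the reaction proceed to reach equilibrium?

Qc = [CH₃OH] / ([CO]·[H₂]²) = (4.68e-4) / ((0.00188)·(0.0169)²) = 872
Qc = 872 > Kc = 155, so the reverse reaction proceeds.

toward reactants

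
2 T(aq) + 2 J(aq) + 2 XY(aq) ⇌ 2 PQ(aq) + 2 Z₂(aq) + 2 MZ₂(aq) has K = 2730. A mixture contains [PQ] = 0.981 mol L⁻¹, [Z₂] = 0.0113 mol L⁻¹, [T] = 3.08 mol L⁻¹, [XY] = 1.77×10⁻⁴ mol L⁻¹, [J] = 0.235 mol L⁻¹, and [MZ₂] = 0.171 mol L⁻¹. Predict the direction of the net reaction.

toward products

Q = [PQ]²·[Z₂]²·[MZ₂]² / ([T]²·[J]²·[XY]²) = (0.981)²·(0.0113)²·(0.171)² / ((3.08)²·(0.235)²·(1.77×10⁻⁴)²) = 219
Q = 219 < K = 2730, so the forward reaction proceeds.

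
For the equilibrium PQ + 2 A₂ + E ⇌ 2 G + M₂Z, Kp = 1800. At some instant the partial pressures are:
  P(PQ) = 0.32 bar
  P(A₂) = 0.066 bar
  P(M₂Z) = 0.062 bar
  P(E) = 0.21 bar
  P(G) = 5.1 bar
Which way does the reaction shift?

toward reactants

Qp = P(G)²·P(M₂Z) / (P(PQ)·P(A₂)²·P(E)) = (5.1)²·(0.062) / ((0.32)·(0.066)²·(0.21)) = 5500
Qp = 5500 > Kp = 1800, so the reverse reaction proceeds.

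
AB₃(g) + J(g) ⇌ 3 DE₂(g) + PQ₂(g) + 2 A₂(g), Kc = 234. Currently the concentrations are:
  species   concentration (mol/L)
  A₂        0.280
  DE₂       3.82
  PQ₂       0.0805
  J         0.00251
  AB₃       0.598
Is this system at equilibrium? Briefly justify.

Qc = [DE₂]³·[PQ₂]·[A₂]² / ([AB₃]·[J]) = (3.82)³·(0.0805)·(0.280)² / ((0.598)·(0.00251)) = 234
Qc = 234 = Kc; the system is at equilibrium.

yes, at equilibrium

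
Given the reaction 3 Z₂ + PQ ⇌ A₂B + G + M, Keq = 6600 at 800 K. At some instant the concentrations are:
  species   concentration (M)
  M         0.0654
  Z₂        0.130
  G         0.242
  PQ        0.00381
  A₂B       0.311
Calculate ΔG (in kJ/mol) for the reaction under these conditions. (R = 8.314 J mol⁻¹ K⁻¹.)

Q = [A₂B]·[G]·[M] / ([Z₂]³·[PQ]) = (0.311)·(0.242)·(0.0654) / ((0.130)³·(0.00381)) = 588
ΔG = RT ln(Q/Keq) = (8.314 J mol⁻¹ K⁻¹)(800 K) × ln(588/6600)
   = (6.651 kJ/mol)(-2.418) = -16.1 kJ/mol
ΔG < 0, so the forward reaction is spontaneous (proceeds forward).

ΔG = -16.1 kJ/mol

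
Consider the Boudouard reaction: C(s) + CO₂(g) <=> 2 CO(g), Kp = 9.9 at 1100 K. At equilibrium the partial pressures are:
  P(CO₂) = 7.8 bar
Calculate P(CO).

P(CO) = 8.8 bar

(C is a pure solid — omitted from Kp.)
At equilibrium, Kp = P(CO)² / P(CO₂) = 9.9.
(P(CO))² / (7.8) = 9.9
P(CO)² = 77.2 ⇒ P(CO) = 8.8 bar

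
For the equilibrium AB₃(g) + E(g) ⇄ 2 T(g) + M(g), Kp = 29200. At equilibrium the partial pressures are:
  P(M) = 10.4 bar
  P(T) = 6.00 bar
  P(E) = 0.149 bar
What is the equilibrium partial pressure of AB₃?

At equilibrium, Kp = P(T)²·P(M) / (P(AB₃)·P(E)) = 29200.
(6.00)²·(10.4) / ((P(AB₃))·(0.149)) = 29200
P(AB₃) = 0.0861 bar

P(AB₃) = 0.0861 bar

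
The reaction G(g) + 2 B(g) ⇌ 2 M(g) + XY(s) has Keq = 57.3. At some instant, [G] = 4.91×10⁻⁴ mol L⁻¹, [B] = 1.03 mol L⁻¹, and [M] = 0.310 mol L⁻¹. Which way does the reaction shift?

in the reverse direction

(XY is a pure solid — omitted from Q.)
Q = [M]² / ([G]·[B]²) = (0.310)² / ((4.91×10⁻⁴)·(1.03)²) = 184
Q = 184 > Keq = 57.3, so the reverse reaction proceeds.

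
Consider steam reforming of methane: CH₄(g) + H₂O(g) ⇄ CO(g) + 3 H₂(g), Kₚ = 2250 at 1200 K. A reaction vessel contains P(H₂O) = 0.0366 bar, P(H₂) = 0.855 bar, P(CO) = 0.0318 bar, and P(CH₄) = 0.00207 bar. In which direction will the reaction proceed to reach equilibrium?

Qₚ = P(CO)·P(H₂)³ / (P(CH₄)·P(H₂O)) = (0.0318)·(0.855)³ / ((0.00207)·(0.0366)) = 262
Qₚ = 262 < Kₚ = 2250, so the forward reaction proceeds.

forward (toward products)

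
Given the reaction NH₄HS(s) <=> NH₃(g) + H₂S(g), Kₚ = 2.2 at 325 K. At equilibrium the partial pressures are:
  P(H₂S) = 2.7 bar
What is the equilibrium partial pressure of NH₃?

P(NH₃) = 0.81 bar

(NH₄HS is a pure solid — omitted from Kₚ.)
At equilibrium, Kₚ = P(NH₃)·P(H₂S) = 2.2.
(P(NH₃))·(2.7) = 2.2
P(NH₃) = 0.815 = 0.81 bar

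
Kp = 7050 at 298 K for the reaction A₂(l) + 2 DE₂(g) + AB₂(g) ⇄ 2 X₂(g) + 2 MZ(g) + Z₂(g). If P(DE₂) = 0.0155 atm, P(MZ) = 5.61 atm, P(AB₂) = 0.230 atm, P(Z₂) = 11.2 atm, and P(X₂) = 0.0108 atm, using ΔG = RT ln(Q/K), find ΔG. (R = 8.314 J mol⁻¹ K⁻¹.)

(A₂ is a pure liquid — omitted from Qp.)
Qp = P(X₂)²·P(MZ)²·P(Z₂) / (P(DE₂)²·P(AB₂)) = (0.0108)²·(5.61)²·(11.2) / ((0.0155)²·(0.230)) = 744
ΔG = RT ln(Qp/Kp) = (8.314 J mol⁻¹ K⁻¹)(298 K) × ln(744/7050)
   = (2.478 kJ/mol)(-2.249) = -5.57 kJ/mol
ΔG < 0, so the forward reaction is spontaneous (proceeds forward).

ΔG = -5.57 kJ/mol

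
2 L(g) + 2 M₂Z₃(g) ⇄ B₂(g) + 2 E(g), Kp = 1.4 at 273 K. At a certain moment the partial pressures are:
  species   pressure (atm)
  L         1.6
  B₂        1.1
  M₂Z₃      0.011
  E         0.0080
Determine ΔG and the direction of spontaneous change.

ΔG = -4.13 kJ/mol; the forward reaction is spontaneous

Qp = P(B₂)·P(E)² / (P(L)²·P(M₂Z₃)²) = (1.1)·(0.0080)² / ((1.6)²·(0.011)²) = 0.227
ΔG = RT ln(Qp/Kp) = (8.314 J mol⁻¹ K⁻¹)(273 K) × ln(0.227/1.4)
   = (2.270 kJ/mol)(-1.819) = -4.13 kJ/mol
ΔG < 0, so the forward reaction is spontaneous (proceeds forward).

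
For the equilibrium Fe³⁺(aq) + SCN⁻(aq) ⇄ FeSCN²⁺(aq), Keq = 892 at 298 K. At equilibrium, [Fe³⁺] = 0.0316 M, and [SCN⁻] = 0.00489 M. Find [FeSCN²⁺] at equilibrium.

[FeSCN²⁺] = 0.138 M

At equilibrium, Keq = [FeSCN²⁺] / ([Fe³⁺]·[SCN⁻]) = 892.
([FeSCN²⁺]) / ((0.0316)·(0.00489)) = 892
[FeSCN²⁺] = 0.138 M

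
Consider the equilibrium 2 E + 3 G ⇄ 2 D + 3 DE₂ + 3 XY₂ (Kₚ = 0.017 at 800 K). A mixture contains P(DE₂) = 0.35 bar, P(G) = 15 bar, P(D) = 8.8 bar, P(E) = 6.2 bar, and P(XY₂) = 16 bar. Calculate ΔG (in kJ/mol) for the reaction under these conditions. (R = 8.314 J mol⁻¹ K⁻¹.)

ΔG = 12.1 kJ/mol

Qₚ = P(D)²·P(DE₂)³·P(XY₂)³ / (P(E)²·P(G)³) = (8.8)²·(0.35)³·(16)³ / ((6.2)²·(15)³) = 0.105
ΔG = RT ln(Qₚ/Kₚ) = (8.314 J mol⁻¹ K⁻¹)(800 K) × ln(0.105/0.017)
   = (6.651 kJ/mol)(1.821) = 12.1 kJ/mol
ΔG > 0, so the forward reaction is non-spontaneous (proceeds in reverse).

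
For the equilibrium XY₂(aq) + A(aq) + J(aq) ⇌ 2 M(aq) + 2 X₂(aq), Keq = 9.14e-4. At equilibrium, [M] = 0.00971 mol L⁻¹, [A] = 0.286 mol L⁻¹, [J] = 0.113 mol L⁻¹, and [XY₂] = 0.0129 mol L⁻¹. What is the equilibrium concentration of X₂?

[X₂] = 0.0636 mol L⁻¹

At equilibrium, Keq = [M]²·[X₂]² / ([XY₂]·[A]·[J]) = 9.14e-4.
(0.00971)²·([X₂])² / ((0.0129)·(0.286)·(0.113)) = 9.14e-4
[X₂]² = 0.00404 ⇒ [X₂] = 0.0636 mol L⁻¹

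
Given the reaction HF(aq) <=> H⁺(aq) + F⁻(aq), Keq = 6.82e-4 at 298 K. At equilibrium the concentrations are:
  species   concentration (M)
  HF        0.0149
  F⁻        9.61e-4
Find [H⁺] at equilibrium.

At equilibrium, Keq = [H⁺]·[F⁻] / [HF] = 6.82e-4.
([H⁺])·(9.61e-4) / (0.0149) = 6.82e-4
[H⁺] = 0.0106 M

[H⁺] = 0.0106 M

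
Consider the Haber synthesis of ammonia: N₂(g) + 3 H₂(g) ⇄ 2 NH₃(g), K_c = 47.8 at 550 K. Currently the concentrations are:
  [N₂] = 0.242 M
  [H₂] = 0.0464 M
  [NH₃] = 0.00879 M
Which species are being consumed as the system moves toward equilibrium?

Q_c = [NH₃]² / ([N₂]·[H₂]³) = (0.00879)² / ((0.242)·(0.0464)³) = 3.20
Q_c = 3.20 < K_c = 47.8: net forward reaction.

N₂, H₂ (reactants)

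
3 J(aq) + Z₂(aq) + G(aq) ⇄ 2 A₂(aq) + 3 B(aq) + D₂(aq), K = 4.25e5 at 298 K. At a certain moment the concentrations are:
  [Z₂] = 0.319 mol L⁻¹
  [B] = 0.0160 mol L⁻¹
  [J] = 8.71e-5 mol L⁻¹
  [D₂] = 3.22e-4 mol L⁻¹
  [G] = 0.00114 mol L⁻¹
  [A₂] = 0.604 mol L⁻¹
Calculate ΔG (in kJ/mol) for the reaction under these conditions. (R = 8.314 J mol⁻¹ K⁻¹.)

ΔG = 3.84 kJ/mol

Q = [A₂]²·[B]³·[D₂] / ([J]³·[Z₂]·[G]) = (0.604)²·(0.0160)³·(3.22e-4) / ((8.71e-5)³·(0.319)·(0.00114)) = 2.00e6
ΔG = RT ln(Q/K) = (8.314 J mol⁻¹ K⁻¹)(298 K) × ln(2.00e6/4.25e5)
   = (2.478 kJ/mol)(1.549) = 3.84 kJ/mol
ΔG > 0, so the forward reaction is non-spontaneous (proceeds in reverse).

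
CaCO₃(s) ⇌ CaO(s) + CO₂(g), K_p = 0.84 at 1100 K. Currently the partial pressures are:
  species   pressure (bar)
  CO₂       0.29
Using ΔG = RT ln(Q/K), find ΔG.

(CaCO₃, CaO are pure solids — omitted from Q_p.)
Q_p = P(CO₂) = 0.290
ΔG = RT ln(Q_p/K_p) = (8.314 J mol⁻¹ K⁻¹)(1100 K) × ln(0.290/0.84)
   = (9.145 kJ/mol)(-1.064) = -9.73 kJ/mol
ΔG < 0, so the forward reaction is spontaneous (proceeds forward).

ΔG = -9.73 kJ/mol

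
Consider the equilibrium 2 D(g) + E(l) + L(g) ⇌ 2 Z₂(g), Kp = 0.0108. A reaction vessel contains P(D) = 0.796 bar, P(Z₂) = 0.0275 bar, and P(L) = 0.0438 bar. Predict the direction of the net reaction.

toward reactants

(E is a pure liquid — omitted from Qp.)
Qp = P(Z₂)² / (P(D)²·P(L)) = (0.0275)² / ((0.796)²·(0.0438)) = 0.0272
Qp = 0.0272 > Kp = 0.0108, so the reverse reaction proceeds.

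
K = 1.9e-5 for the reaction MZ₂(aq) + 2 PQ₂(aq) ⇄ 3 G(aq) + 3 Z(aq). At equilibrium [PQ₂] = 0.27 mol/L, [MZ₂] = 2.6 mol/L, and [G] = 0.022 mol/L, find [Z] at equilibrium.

At equilibrium, K = [G]³·[Z]³ / ([MZ₂]·[PQ₂]²) = 1.9e-5.
(0.022)³·([Z])³ / ((2.6)·(0.27)²) = 1.9e-5
[Z]³ = 0.338 ⇒ [Z] = 0.70 mol/L

[Z] = 0.70 mol/L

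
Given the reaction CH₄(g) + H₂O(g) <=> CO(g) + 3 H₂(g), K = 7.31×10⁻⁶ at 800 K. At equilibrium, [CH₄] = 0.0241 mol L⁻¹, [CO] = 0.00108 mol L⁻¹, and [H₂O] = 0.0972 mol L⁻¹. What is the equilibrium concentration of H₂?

At equilibrium, K = [CO]·[H₂]³ / ([CH₄]·[H₂O]) = 7.31×10⁻⁶.
(0.00108)·([H₂])³ / ((0.0241)·(0.0972)) = 7.31×10⁻⁶
[H₂]³ = 1.59×10⁻⁵ ⇒ [H₂] = 0.0251 mol L⁻¹

[H₂] = 0.0251 mol L⁻¹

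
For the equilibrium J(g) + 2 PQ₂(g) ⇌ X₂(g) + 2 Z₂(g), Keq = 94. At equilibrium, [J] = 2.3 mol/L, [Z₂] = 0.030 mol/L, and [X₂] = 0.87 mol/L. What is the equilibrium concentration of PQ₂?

[PQ₂] = 0.0019 mol/L

At equilibrium, Keq = [X₂]·[Z₂]² / ([J]·[PQ₂]²) = 94.
(0.87)·(0.030)² / ((2.3)·([PQ₂])²) = 94
[PQ₂]² = 3.62×10⁻⁶ ⇒ [PQ₂] = 0.0019 mol/L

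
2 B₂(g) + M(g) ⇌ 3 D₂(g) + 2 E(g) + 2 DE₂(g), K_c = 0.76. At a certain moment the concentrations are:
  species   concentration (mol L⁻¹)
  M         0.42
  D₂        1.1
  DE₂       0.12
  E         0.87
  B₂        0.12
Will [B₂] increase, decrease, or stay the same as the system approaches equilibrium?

increase

Q_c = [D₂]³·[E]²·[DE₂]² / ([B₂]²·[M]) = (1.1)³·(0.87)²·(0.12)² / ((0.12)²·(0.42)) = 2.4
Q_c = 2.4 > K_c = 0.76: net reverse reaction.
B₂ is a reactant, so it increases.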